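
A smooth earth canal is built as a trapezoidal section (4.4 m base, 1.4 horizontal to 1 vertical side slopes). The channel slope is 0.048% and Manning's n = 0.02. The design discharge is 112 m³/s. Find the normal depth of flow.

y_n = 4.86 m

Manning's equation rearranged: A R^(2/3) = nQ / (1·√S) = 0.02 × 112 / (√0.00048) = 102.2.
Trying y = 6.17 m: A R^(2/3) = 172.4 — over.
Trying y = 3.53 m: A R^(2/3) = 52.23 — short.
Trying y = 4.86 m: A R^(2/3) = 102.4 — matches.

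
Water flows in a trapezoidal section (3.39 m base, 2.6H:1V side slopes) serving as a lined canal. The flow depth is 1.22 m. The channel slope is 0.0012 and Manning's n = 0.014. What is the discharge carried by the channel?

Q = 16.9 m³/s

With bottom width b = 3.39 m and side slope z = 2.6: A = (b + zy)y = (3.39 + 2.6×1.22)×1.22 = 8.006 m²; P = b + 2y√(1+z²) = 3.39 + 2×1.22×2.786 = 10.19 m.
Hydraulic radius R = A/P = 8.006/10.19 = 0.7859 m.
Manning's equation: Q = (1/n) A R^(2/3) S^(1/2) = (1/0.014) × 8.006 × 0.7859^(2/3) × 0.0012^(1/2) = 16.9 m³/s.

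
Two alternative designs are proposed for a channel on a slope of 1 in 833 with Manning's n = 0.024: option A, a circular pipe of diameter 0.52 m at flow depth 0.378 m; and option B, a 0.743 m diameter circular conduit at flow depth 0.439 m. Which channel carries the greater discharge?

channel B

Channel A: For a circular section of diameter D = 0.52 m at depth y = 0.378 m, the central angle is θ = 2 arccos(1 − 2y/D) = 4.084 rad. Then A = (D²/8)(θ − sin θ) = 0.1654 m² and P = Dθ/2 = 1.062 m. Hydraulic radius R = A/P = 0.1654/1.062 = 0.1557 m. Q_A = (1/0.024)·0.1654·0.1557^(2/3)·√0.0012 = 0.06911 m³/s.
Channel B: For a circular section of diameter D = 0.743 m at depth y = 0.439 m, the central angle is θ = 2 arccos(1 − 2y/D) = 3.507 rad. Then A = (D²/8)(θ − sin θ) = 0.2667 m² and P = Dθ/2 = 1.303 m. Hydraulic radius R = A/P = 0.2667/1.303 = 0.2047 m. Q_B = (1/0.024)·0.2667·0.2047^(2/3)·√0.0012 = 0.1337 m³/s.
Q_A = 0.06911 m³/s vs Q_B = 0.1337 m³/s, so channel B carries more.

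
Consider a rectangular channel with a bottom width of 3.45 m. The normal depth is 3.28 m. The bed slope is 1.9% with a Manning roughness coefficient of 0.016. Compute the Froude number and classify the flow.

Flow area A = b·y = 3.45 × 3.28 = 11.32 m². Wetted perimeter P = b + 2y = 3.45 + 2×3.28 = 10.01 m.
Hydraulic radius R = A/P = 11.32/10.01 = 1.13 m.
V = (1/n) R^(2/3) √S = (1/0.016) × 1.13^(2/3) × √0.019 = 9.349 m/s. Hydraulic depth D_h = A/T = 11.32/3.45 = 3.28 m.
Froude number Fr = V/√(g·D_h) = 9.349/√(9.81×3.28) = 1.65, which is greater than 1, so the flow is supercritical.

supercritical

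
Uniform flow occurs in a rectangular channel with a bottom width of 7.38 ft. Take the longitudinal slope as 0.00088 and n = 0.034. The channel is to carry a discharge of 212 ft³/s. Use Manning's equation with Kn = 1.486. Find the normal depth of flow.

Manning's equation rearranged: A R^(2/3) = nQ / (1.486·√S) = 0.034 × 212 / (1.486 × √0.00088) = 163.5.
Try y = 14.3 ft: A R^(2/3) = 216.2 — high.
Try y = 8.24 ft: A R^(2/3) = 113.5 — low.
Try y = 11.2 ft: A R^(2/3) = 163.2 — matches.

y_n = 11.2 ft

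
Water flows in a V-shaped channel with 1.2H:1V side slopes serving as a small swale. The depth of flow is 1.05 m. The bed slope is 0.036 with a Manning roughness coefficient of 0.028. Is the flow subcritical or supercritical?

supercritical

For a triangular section with side slope z = 1.2: A = zy² = 1.2×1.05² = 1.323 m²; P = 2y√(1+z²) = 2×1.05×1.562 = 3.28 m.
Hydraulic radius R = A/P = 1.323/3.28 = 0.4033 m.
V = (1/n) R^(2/3) √S = (1/0.028) × 0.4033^(2/3) × √0.036 = 3.699 m/s. Hydraulic depth D_h = A/T = 1.323/2.52 = 0.525 m.
Froude number Fr = V/√(g·D_h) = 3.699/√(9.81×0.525) = 1.63, which is greater than 1, so the flow is supercritical.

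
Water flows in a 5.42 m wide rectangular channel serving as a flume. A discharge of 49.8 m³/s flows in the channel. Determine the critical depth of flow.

y_c = 2.05 m

For a rectangular channel, critical depth y_c = (q²/g)^(1/3) where q = Q/b = 49.8/5.42 = 9.188 m²/s.
So y_c = (9.188²/9.81)^(1/3) = 2.05 m.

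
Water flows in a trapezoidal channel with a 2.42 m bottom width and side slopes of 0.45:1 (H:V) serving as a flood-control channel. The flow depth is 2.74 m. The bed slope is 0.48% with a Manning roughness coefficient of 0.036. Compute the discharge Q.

Q = 21.6 m³/s

With bottom width b = 2.42 m and side slope z = 0.45: A = (b + zy)y = (2.42 + 0.45×2.74)×2.74 = 10.01 m²; P = b + 2y√(1+z²) = 2.42 + 2×2.74×1.097 = 8.429 m.
Hydraulic radius R = A/P = 10.01/8.429 = 1.187 m.
Manning's equation: Q = (1/n) A R^(2/3) S^(1/2) = (1/0.036) × 10.01 × 1.187^(2/3) × 0.0048^(1/2) = 21.6 m³/s.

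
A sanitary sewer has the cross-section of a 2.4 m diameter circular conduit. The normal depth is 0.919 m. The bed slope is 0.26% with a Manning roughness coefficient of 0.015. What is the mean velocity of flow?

For a circular section of diameter D = 2.4 m at depth y = 0.919 m, the central angle is θ = 2 arccos(1 − 2y/D) = 2.669 rad. Then A = (D²/8)(θ − sin θ) = 1.594 m² and P = Dθ/2 = 3.203 m.
Hydraulic radius R = A/P = 1.594/3.203 = 0.4976 m.
From Manning's equation, V = (1/n) R^(2/3) S^(1/2) = (1/0.015) × 0.4976^(2/3) × 0.0026^(1/2) = 2.13 m/s.

V = 2.13 m/s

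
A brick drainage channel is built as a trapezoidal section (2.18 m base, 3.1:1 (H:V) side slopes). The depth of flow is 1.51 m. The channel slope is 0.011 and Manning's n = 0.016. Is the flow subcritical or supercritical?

With bottom width b = 2.18 m and side slope z = 3.1: A = (b + zy)y = (2.18 + 3.1×1.51)×1.51 = 10.36 m²; P = b + 2y√(1+z²) = 2.18 + 2×1.51×3.257 = 12.02 m.
Hydraulic radius R = A/P = 10.36/12.02 = 0.8621 m.
V = (1/n) R^(2/3) √S = (1/0.016) × 0.8621^(2/3) × √0.011 = 5.938 m/s. Hydraulic depth D_h = A/T = 10.36/11.54 = 0.8976 m.
Froude number Fr = V/√(g·D_h) = 5.938/√(9.81×0.8976) = 2, which is greater than 1, so the flow is supercritical.

supercritical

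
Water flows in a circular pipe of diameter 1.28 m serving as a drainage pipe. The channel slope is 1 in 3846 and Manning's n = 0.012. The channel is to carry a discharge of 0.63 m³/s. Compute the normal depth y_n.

y_n = 0.849 m

Manning's equation rearranged: A R^(2/3) = nQ / (1·√S) = 0.012 × 0.63 / (√0.00026) = 0.4688.
At y = 0.741 m: A R^(2/3) = 0.3826 — low.
At y = 1.06 m: A R^(2/3) = 0.6075 — high.
At y = 0.849 m: A R^(2/3) = 0.4686 — matches.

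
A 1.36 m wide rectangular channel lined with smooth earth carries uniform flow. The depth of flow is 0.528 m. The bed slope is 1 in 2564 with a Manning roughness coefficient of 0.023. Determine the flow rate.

Flow area A = b·y = 1.36 × 0.528 = 0.7181 m². Wetted perimeter P = b + 2y = 1.36 + 2×0.528 = 2.416 m.
Hydraulic radius R = A/P = 0.7181/2.416 = 0.2972 m.
Manning's equation: Q = (1/n) A R^(2/3) S^(1/2) = (1/0.023) × 0.7181 × 0.2972^(2/3) × 0.00039^(1/2) = 0.275 m³/s.

Q = 0.275 m³/s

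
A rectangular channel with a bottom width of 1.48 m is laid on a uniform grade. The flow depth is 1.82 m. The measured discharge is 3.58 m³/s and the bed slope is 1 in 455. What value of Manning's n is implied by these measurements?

Flow area A = b·y = 1.48 × 1.82 = 2.694 m². Wetted perimeter P = b + 2y = 1.48 + 2×1.82 = 5.12 m.
Hydraulic radius R = A/P = 2.694/5.12 = 0.5261 m.
Rearranging Manning's equation: n = (1/Q) A R^(2/3) S^(1/2) = (1/3.58) × 2.694 × 0.5261^(2/3) × √0.002198 = 0.023.

n = 0.023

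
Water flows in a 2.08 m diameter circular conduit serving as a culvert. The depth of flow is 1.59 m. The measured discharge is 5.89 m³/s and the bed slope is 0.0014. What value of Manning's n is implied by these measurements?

For a circular section of diameter D = 2.08 m at depth y = 1.59 m, the central angle is θ = 2 arccos(1 − 2y/D) = 4.256 rad. Then A = (D²/8)(θ − sin θ) = 2.787 m² and P = Dθ/2 = 4.426 m.
Hydraulic radius R = A/P = 2.787/4.426 = 0.6297 m.
Rearranging Manning's equation: n = (1/Q) A R^(2/3) S^(1/2) = (1/5.89) × 2.787 × 0.6297^(2/3) × √0.0014 = 0.013.

n = 0.013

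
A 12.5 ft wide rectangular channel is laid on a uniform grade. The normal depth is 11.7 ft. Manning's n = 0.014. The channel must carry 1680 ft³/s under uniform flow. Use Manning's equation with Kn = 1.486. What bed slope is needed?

S = 0.0018

Flow area A = b·y = 12.5 × 11.7 = 146.2 ft². Wetted perimeter P = b + 2y = 12.5 + 2×11.7 = 35.9 ft.
Hydraulic radius R = A/P = 146.2/35.9 = 4.074 ft.
From Manning's equation, S = [nQ / (1.486 A R^(2/3))]² = [0.014 × 1680 / (1.486 × 146.2 × 4.074^(2/3))]² = 0.0018.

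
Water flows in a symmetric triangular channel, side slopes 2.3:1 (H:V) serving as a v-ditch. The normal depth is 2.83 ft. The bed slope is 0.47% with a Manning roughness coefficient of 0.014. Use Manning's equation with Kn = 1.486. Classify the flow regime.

supercritical

For a triangular section with side slope z = 2.3: A = zy² = 2.3×2.83² = 18.42 ft²; P = 2y√(1+z²) = 2×2.83×2.508 = 14.2 ft.
Hydraulic radius R = A/P = 18.42/14.2 = 1.298 ft.
V = (1.486/n) R^(2/3) √S = (1.486/0.014) × 1.298^(2/3) × √0.0047 = 8.657 ft/s. Hydraulic depth D_h = A/T = 18.42/13.02 = 1.415 ft.
Froude number Fr = V/√(g·D_h) = 8.657/√(32.2×1.415) = 1.28, which is greater than 1, so the flow is supercritical.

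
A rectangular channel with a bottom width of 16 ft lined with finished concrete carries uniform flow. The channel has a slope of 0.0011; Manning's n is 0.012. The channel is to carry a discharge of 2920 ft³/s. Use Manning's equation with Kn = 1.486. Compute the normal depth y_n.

y_n = 14.8 ft

Manning's equation rearranged: A R^(2/3) = nQ / (1.486·√S) = 0.012 × 2920 / (1.486 × √0.0011) = 711.
Try y = 17.3 ft: A R^(2/3) = 859.4 — high.
Try y = 12.8 ft: A R^(2/3) = 592.7 — low.
Try y = 14.8 ft: A R^(2/3) = 710.1 — ≈ 711.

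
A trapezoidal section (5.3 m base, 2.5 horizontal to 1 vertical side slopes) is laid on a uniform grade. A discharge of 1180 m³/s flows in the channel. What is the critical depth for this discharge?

At critical depth, Q² T / (g A³) = 1, i.e. A³/T = Q²/g = 1180²/9.81 = 141900.
Trying y = 8.41 m: A³/T = 229200 — too large.
Trying y = 5.2 m: A³/T = 27530 — too small.
Trying y = 7.56 m: A³/T = 142100 — close enough.

y_c = 7.56 m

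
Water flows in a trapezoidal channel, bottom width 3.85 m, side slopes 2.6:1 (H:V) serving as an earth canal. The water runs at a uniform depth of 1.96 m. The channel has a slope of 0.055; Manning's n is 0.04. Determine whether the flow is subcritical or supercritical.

With bottom width b = 3.85 m and side slope z = 2.6: A = (b + zy)y = (3.85 + 2.6×1.96)×1.96 = 17.53 m²; P = b + 2y√(1+z²) = 3.85 + 2×1.96×2.786 = 14.77 m.
Hydraulic radius R = A/P = 17.53/14.77 = 1.187 m.
V = (1/n) R^(2/3) √S = (1/0.04) × 1.187^(2/3) × √0.055 = 6.573 m/s. Hydraulic depth D_h = A/T = 17.53/14.04 = 1.249 m.
Froude number Fr = V/√(g·D_h) = 6.573/√(9.81×1.249) = 1.88, which is greater than 1, so the flow is supercritical.

supercritical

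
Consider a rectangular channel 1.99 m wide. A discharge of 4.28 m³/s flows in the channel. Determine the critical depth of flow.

For a rectangular channel, critical depth y_c = (q²/g)^(1/3) where q = Q/b = 4.28/1.99 = 2.151 m²/s.
So y_c = (2.151²/9.81)^(1/3) = 0.778 m.

y_c = 0.778 m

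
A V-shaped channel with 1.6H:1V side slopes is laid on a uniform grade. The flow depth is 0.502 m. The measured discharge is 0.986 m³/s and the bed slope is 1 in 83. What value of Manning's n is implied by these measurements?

For a triangular section with side slope z = 1.6: A = zy² = 1.6×0.502² = 0.4032 m²; P = 2y√(1+z²) = 2×0.502×1.887 = 1.894 m.
Hydraulic radius R = A/P = 0.4032/1.894 = 0.2128 m.
Rearranging Manning's equation: n = (1/Q) A R^(2/3) S^(1/2) = (1/0.986) × 0.4032 × 0.2128^(2/3) × √0.01205 = 0.016.

n = 0.016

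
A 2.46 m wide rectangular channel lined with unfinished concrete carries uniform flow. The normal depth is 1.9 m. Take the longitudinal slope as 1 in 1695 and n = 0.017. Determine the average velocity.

Flow area A = b·y = 2.46 × 1.9 = 4.674 m². Wetted perimeter P = b + 2y = 2.46 + 2×1.9 = 6.26 m.
Hydraulic radius R = A/P = 4.674/6.26 = 0.7466 m.
From Manning's equation, V = (1/n) R^(2/3) S^(1/2) = (1/0.017) × 0.7466^(2/3) × 0.00059^(1/2) = 1.18 m/s.

V = 1.18 m/s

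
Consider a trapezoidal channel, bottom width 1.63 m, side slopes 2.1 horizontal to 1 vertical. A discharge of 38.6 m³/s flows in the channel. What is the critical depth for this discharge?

At critical depth, Q² T / (g A³) = 1, i.e. A³/T = Q²/g = 38.6²/9.81 = 151.9.
Trying y = 2.39 m: A³/T = 343.9 — over.
Trying y = 1.98 m: A³/T = 151.3 — matches.

y_c = 1.98 m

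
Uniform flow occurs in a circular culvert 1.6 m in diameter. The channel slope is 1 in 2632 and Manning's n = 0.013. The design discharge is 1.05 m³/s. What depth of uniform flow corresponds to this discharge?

y_n = 0.932 m

Manning's equation rearranged: A R^(2/3) = nQ / (1·√S) = 0.013 × 1.05 / (√0.0003799) = 0.7003.
Try y = 0.837 m: A R^(2/3) = 0.5888 — too small.
Try y = 1.04 m: A R^(2/3) = 0.8256 — too large.
Try y = 0.932 m: A R^(2/3) = 0.7005 — close enough.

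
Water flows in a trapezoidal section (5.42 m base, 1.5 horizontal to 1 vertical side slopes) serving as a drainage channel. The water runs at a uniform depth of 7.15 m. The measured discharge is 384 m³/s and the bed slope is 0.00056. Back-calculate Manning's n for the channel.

n = 0.017

With bottom width b = 5.42 m and side slope z = 1.5: A = (b + zy)y = (5.42 + 1.5×7.15)×7.15 = 115.4 m²; P = b + 2y√(1+z²) = 5.42 + 2×7.15×1.803 = 31.2 m.
Hydraulic radius R = A/P = 115.4/31.2 = 3.7 m.
Rearranging Manning's equation: n = (1/Q) A R^(2/3) S^(1/2) = (1/384) × 115.4 × 3.7^(2/3) × √0.00056 = 0.017.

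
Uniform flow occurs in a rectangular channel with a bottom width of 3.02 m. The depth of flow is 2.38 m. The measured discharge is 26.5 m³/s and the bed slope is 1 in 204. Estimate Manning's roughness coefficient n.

Flow area A = b·y = 3.02 × 2.38 = 7.188 m². Wetted perimeter P = b + 2y = 3.02 + 2×2.38 = 7.78 m.
Hydraulic radius R = A/P = 7.188/7.78 = 0.9239 m.
Rearranging Manning's equation: n = (1/Q) A R^(2/3) S^(1/2) = (1/26.5) × 7.188 × 0.9239^(2/3) × √0.004902 = 0.018.

n = 0.018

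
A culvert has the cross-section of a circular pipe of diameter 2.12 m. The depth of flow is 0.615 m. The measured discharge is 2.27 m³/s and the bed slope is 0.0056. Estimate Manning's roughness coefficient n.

For a circular section of diameter D = 2.12 m at depth y = 0.615 m, the central angle is θ = 2 arccos(1 − 2y/D) = 2.275 rad. Then A = (D²/8)(θ − sin θ) = 0.85 m² and P = Dθ/2 = 2.412 m.
Hydraulic radius R = A/P = 0.85/2.412 = 0.3525 m.
Rearranging Manning's equation: n = (1/Q) A R^(2/3) S^(1/2) = (1/2.27) × 0.85 × 0.3525^(2/3) × √0.0056 = 0.014.

n = 0.014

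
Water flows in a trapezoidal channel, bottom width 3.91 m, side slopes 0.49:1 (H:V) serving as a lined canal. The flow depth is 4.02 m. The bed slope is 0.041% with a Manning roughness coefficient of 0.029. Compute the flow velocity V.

With bottom width b = 3.91 m and side slope z = 0.49: A = (b + zy)y = (3.91 + 0.49×4.02)×4.02 = 23.64 m²; P = b + 2y√(1+z²) = 3.91 + 2×4.02×1.114 = 12.86 m.
Hydraulic radius R = A/P = 23.64/12.86 = 1.838 m.
From Manning's equation, V = (1/n) R^(2/3) S^(1/2) = (1/0.029) × 1.838^(2/3) × 0.00041^(1/2) = 1.05 m/s.

V = 1.05 m/s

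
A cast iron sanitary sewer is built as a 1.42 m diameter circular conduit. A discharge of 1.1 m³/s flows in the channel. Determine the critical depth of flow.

y_c = 0.541 m

At critical depth, Q² T / (g A³) = 1, i.e. A³/T = Q²/g = 1.1²/9.81 = 0.1233.
Try y = 0.384 m: A³/T = 0.03276 — short.
Try y = 0.615 m: A³/T = 0.2018 — over.
Try y = 0.541 m: A³/T = 0.1234 — close enough.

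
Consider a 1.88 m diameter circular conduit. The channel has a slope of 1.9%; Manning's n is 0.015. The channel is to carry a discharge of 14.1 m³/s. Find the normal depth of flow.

Manning's equation rearranged: A R^(2/3) = nQ / (1·√S) = 0.015 × 14.1 / (√0.019) = 1.534.
Try y = 1.65 m: A R^(2/3) = 1.766 — too large.
Try y = 1.41 m: A R^(2/3) = 1.53 — close enough.

y_n = 1.41 m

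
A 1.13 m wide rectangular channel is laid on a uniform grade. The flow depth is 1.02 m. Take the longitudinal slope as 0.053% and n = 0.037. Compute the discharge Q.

Flow area A = b·y = 1.13 × 1.02 = 1.153 m². Wetted perimeter P = b + 2y = 1.13 + 2×1.02 = 3.17 m.
Hydraulic radius R = A/P = 1.153/3.17 = 0.3636 m.
Manning's equation: Q = (1/n) A R^(2/3) S^(1/2) = (1/0.037) × 1.153 × 0.3636^(2/3) × 0.00053^(1/2) = 0.365 m³/s.

Q = 0.365 m³/s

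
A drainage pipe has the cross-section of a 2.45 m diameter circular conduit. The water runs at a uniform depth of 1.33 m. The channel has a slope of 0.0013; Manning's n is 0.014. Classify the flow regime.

For a circular section of diameter D = 2.45 m at depth y = 1.33 m, the central angle is θ = 2 arccos(1 − 2y/D) = 3.313 rad. Then A = (D²/8)(θ − sin θ) = 2.614 m² and P = Dθ/2 = 4.059 m.
Hydraulic radius R = A/P = 2.614/4.059 = 0.6441 m.
V = (1/n) R^(2/3) √S = (1/0.014) × 0.6441^(2/3) × √0.0013 = 1.921 m/s. Hydraulic depth D_h = A/T = 2.614/2.441 = 1.071 m.
Froude number Fr = V/√(g·D_h) = 1.921/√(9.81×1.071) = 0.593, which is less than 1, so the flow is subcritical.

subcritical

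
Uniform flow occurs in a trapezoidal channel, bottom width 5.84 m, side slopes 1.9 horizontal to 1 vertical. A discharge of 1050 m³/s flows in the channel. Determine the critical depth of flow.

y_c = 7.71 m

At critical depth, Q² T / (g A³) = 1, i.e. A³/T = Q²/g = 1050²/9.81 = 112400.
Trying y = 8.93 m: A³/T = 212400 — high.
Trying y = 5.42 m: A³/T = 25310 — low.
Trying y = 7.71 m: A³/T = 112200 — matches.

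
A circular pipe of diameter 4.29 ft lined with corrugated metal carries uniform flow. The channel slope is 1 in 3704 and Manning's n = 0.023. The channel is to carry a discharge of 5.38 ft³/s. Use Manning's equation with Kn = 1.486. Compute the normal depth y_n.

Manning's equation rearranged: A R^(2/3) = nQ / (1.486·√S) = 0.023 × 5.38 / (1.486 × √0.00027) = 5.068.
At y = 1.93 ft: A R^(2/3) = 6.305 — high.
At y = 1.53 ft: A R^(2/3) = 4.126 — low.
At y = 1.71 ft: A R^(2/3) = 5.071 — ≈ 5.068.

y_n = 1.71 ft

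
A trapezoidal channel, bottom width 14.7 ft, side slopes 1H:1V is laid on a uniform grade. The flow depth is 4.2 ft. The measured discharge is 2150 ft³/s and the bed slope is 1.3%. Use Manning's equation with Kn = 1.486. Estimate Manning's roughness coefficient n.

n = 0.013

With bottom width b = 14.7 ft and side slope z = 1: A = (b + zy)y = (14.7 + 1×4.2)×4.2 = 79.38 ft²; P = b + 2y√(1+z²) = 14.7 + 2×4.2×1.414 = 26.58 ft.
Hydraulic radius R = A/P = 79.38/26.58 = 2.987 ft.
Rearranging Manning's equation: n = (1.486/Q) A R^(2/3) S^(1/2) = (1.486/2150) × 79.38 × 2.987^(2/3) × √0.013 = 0.013.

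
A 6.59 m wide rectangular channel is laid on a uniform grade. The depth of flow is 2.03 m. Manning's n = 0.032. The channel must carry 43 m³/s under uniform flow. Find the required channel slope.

S = 0.00781

Flow area A = b·y = 6.59 × 2.03 = 13.38 m². Wetted perimeter P = b + 2y = 6.59 + 2×2.03 = 10.65 m.
Hydraulic radius R = A/P = 13.38/10.65 = 1.256 m.
From Manning's equation, S = [nQ / (1 A R^(2/3))]² = [0.032 × 43 / (1 × 13.38 × 1.256^(2/3))]² = 0.00781.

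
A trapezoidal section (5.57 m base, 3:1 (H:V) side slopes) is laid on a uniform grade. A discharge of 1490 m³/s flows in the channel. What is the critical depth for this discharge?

At critical depth, Q² T / (g A³) = 1, i.e. A³/T = Q²/g = 1490²/9.81 = 226300.
At y = 5.95 m: A³/T = 65570 — short.
At y = 9.09 m: A³/T = 442500 — over.
At y = 7.85 m: A³/T = 226800 — close enough.

y_c = 7.85 m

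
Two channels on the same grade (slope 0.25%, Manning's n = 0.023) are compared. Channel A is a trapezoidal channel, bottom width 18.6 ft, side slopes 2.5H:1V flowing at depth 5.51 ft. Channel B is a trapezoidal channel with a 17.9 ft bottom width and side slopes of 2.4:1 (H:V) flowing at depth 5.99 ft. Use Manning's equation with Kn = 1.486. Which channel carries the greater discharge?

channel B

Channel A: With bottom width b = 18.6 ft and side slope z = 2.5: A = (b + zy)y = (18.6 + 2.5×5.51)×5.51 = 178.4 ft²; P = b + 2y√(1+z²) = 18.6 + 2×5.51×2.693 = 48.27 ft. Hydraulic radius R = A/P = 178.4/48.27 = 3.695 ft. Q_A = (1.486/0.023)·178.4·3.695^(2/3)·√0.0025 = 1377 ft³/s.
Channel B: With bottom width b = 17.9 ft and side slope z = 2.4: A = (b + zy)y = (17.9 + 2.4×5.99)×5.99 = 193.3 ft²; P = b + 2y√(1+z²) = 17.9 + 2×5.99×2.6 = 49.05 ft. Hydraulic radius R = A/P = 193.3/49.05 = 3.942 ft. Q_B = (1.486/0.023)·193.3·3.942^(2/3)·√0.0025 = 1558 ft³/s.
Q_A = 1377 ft³/s vs Q_B = 1558 ft³/s, so channel B carries more.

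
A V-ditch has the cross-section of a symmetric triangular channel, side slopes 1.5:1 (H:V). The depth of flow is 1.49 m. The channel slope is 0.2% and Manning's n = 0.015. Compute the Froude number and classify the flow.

subcritical

For a triangular section with side slope z = 1.5: A = zy² = 1.5×1.49² = 3.33 m²; P = 2y√(1+z²) = 2×1.49×1.803 = 5.372 m.
Hydraulic radius R = A/P = 3.33/5.372 = 0.6199 m.
V = (1/n) R^(2/3) √S = (1/0.015) × 0.6199^(2/3) × √0.002 = 2.168 m/s. Hydraulic depth D_h = A/T = 3.33/4.47 = 0.745 m.
Froude number Fr = V/√(g·D_h) = 2.168/√(9.81×0.745) = 0.802, which is less than 1, so the flow is subcritical.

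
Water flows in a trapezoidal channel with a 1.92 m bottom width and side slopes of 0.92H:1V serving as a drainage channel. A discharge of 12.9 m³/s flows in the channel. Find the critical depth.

At critical depth, Q² T / (g A³) = 1, i.e. A³/T = Q²/g = 12.9²/9.81 = 16.96.
Try y = 1.64 m: A³/T = 36.01 — too large.
Try y = 1.33 m: A³/T = 16.74 — close enough.

y_c = 1.33 m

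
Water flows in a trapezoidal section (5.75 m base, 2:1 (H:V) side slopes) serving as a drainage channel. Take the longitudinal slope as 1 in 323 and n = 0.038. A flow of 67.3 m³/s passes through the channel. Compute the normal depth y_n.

Manning's equation rearranged: A R^(2/3) = nQ / (1·√S) = 0.038 × 67.3 / (√0.003096) = 45.96.
Try y = 1.91 m: A R^(2/3) = 21.54 — short.
Try y = 3.44 m: A R^(2/3) = 70.24 — over.
Try y = 2.8 m: A R^(2/3) = 45.96 — close enough.

y_n = 2.8 m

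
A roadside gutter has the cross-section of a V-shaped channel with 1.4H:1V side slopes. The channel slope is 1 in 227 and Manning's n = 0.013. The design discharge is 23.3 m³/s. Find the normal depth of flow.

y_n = 1.95 m

Manning's equation rearranged: A R^(2/3) = nQ / (1·√S) = 0.013 × 23.3 / (√0.004405) = 4.564.
At y = 1.75 m: A R^(2/3) = 3.419 — low.
At y = 1.95 m: A R^(2/3) = 4.562 — matches.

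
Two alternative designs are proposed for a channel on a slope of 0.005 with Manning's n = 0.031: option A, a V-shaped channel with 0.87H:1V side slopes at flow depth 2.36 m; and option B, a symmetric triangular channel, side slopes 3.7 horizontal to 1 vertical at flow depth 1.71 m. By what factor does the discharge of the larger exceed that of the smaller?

2.33

Channel A: For a triangular section with side slope z = 0.87: A = zy² = 0.87×2.36² = 4.846 m²; P = 2y√(1+z²) = 2×2.36×1.325 = 6.256 m. Hydraulic radius R = A/P = 4.846/6.256 = 0.7745 m. Q_A = (1/0.031)·4.846·0.7745^(2/3)·√0.005 = 9.321 m³/s.
Channel B: For a triangular section with side slope z = 3.7: A = zy² = 3.7×1.71² = 10.82 m²; P = 2y√(1+z²) = 2×1.71×3.833 = 13.11 m. Hydraulic radius R = A/P = 10.82/13.11 = 0.8254 m. Q_B = (1/0.031)·10.82·0.8254^(2/3)·√0.005 = 21.71 m³/s.
The larger discharge is 21.71 m³/s and the smaller is 9.321 m³/s; the ratio is 2.33.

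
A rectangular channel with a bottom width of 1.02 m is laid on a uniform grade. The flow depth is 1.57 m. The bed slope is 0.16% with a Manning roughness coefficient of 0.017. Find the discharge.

Q = 1.99 m³/s

Flow area A = b·y = 1.02 × 1.57 = 1.601 m². Wetted perimeter P = b + 2y = 1.02 + 2×1.57 = 4.16 m.
Hydraulic radius R = A/P = 1.601/4.16 = 0.385 m.
Manning's equation: Q = (1/n) A R^(2/3) S^(1/2) = (1/0.017) × 1.601 × 0.385^(2/3) × 0.0016^(1/2) = 1.99 m³/s.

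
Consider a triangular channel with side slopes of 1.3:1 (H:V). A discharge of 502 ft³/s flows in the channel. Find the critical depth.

At critical depth, Q² T / (g A³) = 1, i.e. A³/T = Q²/g = 502²/32.2 = 7826.
Trying y = 7.26 ft: A³/T = 17040 — over.
Trying y = 4.63 ft: A³/T = 1798 — short.
Trying y = 6.21 ft: A³/T = 7804 — ≈ 7826.

y_c = 6.21 ft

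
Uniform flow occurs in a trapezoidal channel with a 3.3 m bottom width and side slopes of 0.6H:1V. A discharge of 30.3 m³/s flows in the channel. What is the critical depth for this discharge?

At critical depth, Q² T / (g A³) = 1, i.e. A³/T = Q²/g = 30.3²/9.81 = 93.59.
At y = 2.31 m: A³/T = 208.9 — high.
At y = 1.36 m: A³/T = 35.56 — low.
At y = 1.82 m: A³/T = 93.13 — matches.

y_c = 1.82 m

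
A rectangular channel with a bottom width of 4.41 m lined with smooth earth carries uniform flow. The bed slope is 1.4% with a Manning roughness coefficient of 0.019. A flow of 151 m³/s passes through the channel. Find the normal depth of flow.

Manning's equation rearranged: A R^(2/3) = nQ / (1·√S) = 0.019 × 151 / (√0.014) = 24.25.
At y = 3.49 m: A R^(2/3) = 18.81 — low.
At y = 4.28 m: A R^(2/3) = 24.24 — ≈ 24.25.

y_n = 4.28 m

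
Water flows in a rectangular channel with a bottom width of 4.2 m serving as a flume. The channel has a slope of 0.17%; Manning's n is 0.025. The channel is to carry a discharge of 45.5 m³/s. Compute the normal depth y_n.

Manning's equation rearranged: A R^(2/3) = nQ / (1·√S) = 0.025 × 45.5 / (√0.0017) = 27.59.
Trying y = 5.62 m: A R^(2/3) = 31.32 — over.
Trying y = 3.87 m: A R^(2/3) = 19.96 — short.
Trying y = 5.05 m: A R^(2/3) = 27.59 — ≈ 27.59.

y_n = 5.05 m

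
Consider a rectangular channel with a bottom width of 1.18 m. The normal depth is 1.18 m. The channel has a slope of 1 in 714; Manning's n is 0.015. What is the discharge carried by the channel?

Q = 1.86 m³/s

Flow area A = b·y = 1.18 × 1.18 = 1.392 m². Wetted perimeter P = b + 2y = 1.18 + 2×1.18 = 3.54 m.
Hydraulic radius R = A/P = 1.392/3.54 = 0.3933 m.
Manning's equation: Q = (1/n) A R^(2/3) S^(1/2) = (1/0.015) × 1.392 × 0.3933^(2/3) × 0.001401^(1/2) = 1.86 m³/s.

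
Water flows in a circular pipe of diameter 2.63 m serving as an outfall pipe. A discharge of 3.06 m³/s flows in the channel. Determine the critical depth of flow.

At critical depth, Q² T / (g A³) = 1, i.e. A³/T = Q²/g = 3.06²/9.81 = 0.9545.
Trying y = 0.578 m: A³/T = 0.3181 — short.
Trying y = 0.91 m: A³/T = 1.855 — over.
Trying y = 0.766 m: A³/T = 0.9526 — matches.

y_c = 0.766 m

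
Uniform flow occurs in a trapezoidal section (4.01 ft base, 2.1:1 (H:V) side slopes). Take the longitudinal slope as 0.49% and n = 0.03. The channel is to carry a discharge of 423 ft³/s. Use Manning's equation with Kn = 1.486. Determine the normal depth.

y_n = 4.72 ft

Manning's equation rearranged: A R^(2/3) = nQ / (1.486·√S) = 0.03 × 423 / (1.486 × √0.0049) = 122.
Trying y = 5.77 ft: A R^(2/3) = 194.3 — too large.
Trying y = 3.99 ft: A R^(2/3) = 83.36 — too small.
Trying y = 4.72 ft: A R^(2/3) = 122 — ≈ 122.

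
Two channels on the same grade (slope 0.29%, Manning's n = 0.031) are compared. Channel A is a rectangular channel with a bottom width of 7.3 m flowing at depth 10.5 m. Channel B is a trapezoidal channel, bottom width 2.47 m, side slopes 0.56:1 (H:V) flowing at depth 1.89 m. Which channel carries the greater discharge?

Channel A: Flow area A = b·y = 7.3 × 10.5 = 76.65 m². Wetted perimeter P = b + 2y = 7.3 + 2×10.5 = 28.3 m. Hydraulic radius R = A/P = 76.65/28.3 = 2.708 m. Q_A = (1/0.031)·76.65·2.708^(2/3)·√0.0029 = 258.7 m³/s.
Channel B: With bottom width b = 2.47 m and side slope z = 0.56: A = (b + zy)y = (2.47 + 0.56×1.89)×1.89 = 6.669 m²; P = b + 2y√(1+z²) = 2.47 + 2×1.89×1.146 = 6.802 m. Hydraulic radius R = A/P = 6.669/6.802 = 0.9803 m. Q_B = (1/0.031)·6.669·0.9803^(2/3)·√0.0029 = 11.43 m³/s.
Q_A = 258.7 m³/s vs Q_B = 11.43 m³/s, so channel A carries more.

channel A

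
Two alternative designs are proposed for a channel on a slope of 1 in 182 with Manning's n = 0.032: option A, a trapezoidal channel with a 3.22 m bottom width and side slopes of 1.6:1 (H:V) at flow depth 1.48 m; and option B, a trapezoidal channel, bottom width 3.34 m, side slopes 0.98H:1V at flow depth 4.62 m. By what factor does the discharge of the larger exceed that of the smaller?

7.83

Channel A: With bottom width b = 3.22 m and side slope z = 1.6: A = (b + zy)y = (3.22 + 1.6×1.48)×1.48 = 8.27 m²; P = b + 2y√(1+z²) = 3.22 + 2×1.48×1.887 = 8.805 m. Hydraulic radius R = A/P = 8.27/8.805 = 0.9393 m. Q_A = (1/0.032)·8.27·0.9393^(2/3)·√0.005495 = 18.37 m³/s.
Channel B: With bottom width b = 3.34 m and side slope z = 0.98: A = (b + zy)y = (3.34 + 0.98×4.62)×4.62 = 36.35 m²; P = b + 2y√(1+z²) = 3.34 + 2×4.62×1.4 = 16.28 m. Hydraulic radius R = A/P = 36.35/16.28 = 2.233 m. Q_B = (1/0.032)·36.35·2.233^(2/3)·√0.005495 = 143.8 m³/s.
The larger discharge is 143.8 m³/s and the smaller is 18.37 m³/s; the ratio is 7.83.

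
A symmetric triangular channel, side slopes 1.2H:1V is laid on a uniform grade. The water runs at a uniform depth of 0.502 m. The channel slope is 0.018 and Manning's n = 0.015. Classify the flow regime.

supercritical

For a triangular section with side slope z = 1.2: A = zy² = 1.2×0.502² = 0.3024 m²; P = 2y√(1+z²) = 2×0.502×1.562 = 1.568 m.
Hydraulic radius R = A/P = 0.3024/1.568 = 0.1928 m.
V = (1/n) R^(2/3) √S = (1/0.015) × 0.1928^(2/3) × √0.018 = 2.985 m/s. Hydraulic depth D_h = A/T = 0.3024/1.205 = 0.251 m.
Froude number Fr = V/√(g·D_h) = 2.985/√(9.81×0.251) = 1.9, which is greater than 1, so the flow is supercritical.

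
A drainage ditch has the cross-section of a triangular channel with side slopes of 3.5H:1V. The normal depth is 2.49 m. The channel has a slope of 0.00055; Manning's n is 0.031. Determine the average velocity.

For a triangular section with side slope z = 3.5: A = zy² = 3.5×2.49² = 21.7 m²; P = 2y√(1+z²) = 2×2.49×3.64 = 18.13 m.
Hydraulic radius R = A/P = 21.7/18.13 = 1.197 m.
From Manning's equation, V = (1/n) R^(2/3) S^(1/2) = (1/0.031) × 1.197^(2/3) × 0.00055^(1/2) = 0.853 m/s.

V = 0.853 m/s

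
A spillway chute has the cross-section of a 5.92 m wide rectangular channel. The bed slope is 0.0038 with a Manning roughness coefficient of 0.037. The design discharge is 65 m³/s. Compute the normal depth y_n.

y_n = 4.48 m

Manning's equation rearranged: A R^(2/3) = nQ / (1·√S) = 0.037 × 65 / (√0.0038) = 39.01.
Trying y = 5.07 m: A R^(2/3) = 45.54 — over.
Trying y = 3.88 m: A R^(2/3) = 32.45 — short.
Trying y = 4.48 m: A R^(2/3) = 38.99 — ≈ 39.01.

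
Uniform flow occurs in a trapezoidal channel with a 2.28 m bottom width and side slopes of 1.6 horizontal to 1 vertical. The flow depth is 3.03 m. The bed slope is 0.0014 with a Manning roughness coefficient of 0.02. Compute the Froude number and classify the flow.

With bottom width b = 2.28 m and side slope z = 1.6: A = (b + zy)y = (2.28 + 1.6×3.03)×3.03 = 21.6 m²; P = b + 2y√(1+z²) = 2.28 + 2×3.03×1.887 = 13.71 m.
Hydraulic radius R = A/P = 21.6/13.71 = 1.575 m.
V = (1/n) R^(2/3) √S = (1/0.02) × 1.575^(2/3) × √0.0014 = 2.532 m/s. Hydraulic depth D_h = A/T = 21.6/11.98 = 1.803 m.
Froude number Fr = V/√(g·D_h) = 2.532/√(9.81×1.803) = 0.602, which is less than 1, so the flow is subcritical.

subcritical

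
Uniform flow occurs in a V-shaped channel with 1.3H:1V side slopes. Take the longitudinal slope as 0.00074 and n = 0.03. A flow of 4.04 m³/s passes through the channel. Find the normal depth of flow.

y_n = 2 m

Manning's equation rearranged: A R^(2/3) = nQ / (1·√S) = 0.03 × 4.04 / (√0.00074) = 4.455.
Try y = 1.57 m: A R^(2/3) = 2.335 — short.
Try y = 2.53 m: A R^(2/3) = 8.336 — over.
Try y = 2 m: A R^(2/3) = 4.454 — close enough.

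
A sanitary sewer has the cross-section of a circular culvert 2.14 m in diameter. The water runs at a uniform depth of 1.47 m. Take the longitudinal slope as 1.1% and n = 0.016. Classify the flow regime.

For a circular section of diameter D = 2.14 m at depth y = 1.47 m, the central angle is θ = 2 arccos(1 − 2y/D) = 3.908 rad. Then A = (D²/8)(θ − sin θ) = 2.634 m² and P = Dθ/2 = 4.181 m.
Hydraulic radius R = A/P = 2.634/4.181 = 0.6299 m.
V = (1/n) R^(2/3) √S = (1/0.016) × 0.6299^(2/3) × √0.011 = 4.817 m/s. Hydraulic depth D_h = A/T = 2.634/1.985 = 1.327 m.
Froude number Fr = V/√(g·D_h) = 4.817/√(9.81×1.327) = 1.34, which is greater than 1, so the flow is supercritical.

supercritical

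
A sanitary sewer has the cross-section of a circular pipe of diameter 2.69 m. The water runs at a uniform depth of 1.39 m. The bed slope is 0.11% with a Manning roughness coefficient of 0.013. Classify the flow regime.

For a circular section of diameter D = 2.69 m at depth y = 1.39 m, the central angle is θ = 2 arccos(1 − 2y/D) = 3.209 rad. Then A = (D²/8)(θ − sin θ) = 2.963 m² and P = Dθ/2 = 4.315 m.
Hydraulic radius R = A/P = 2.963/4.315 = 0.6865 m.
V = (1/n) R^(2/3) √S = (1/0.013) × 0.6865^(2/3) × √0.0011 = 1.985 m/s. Hydraulic depth D_h = A/T = 2.963/2.688 = 1.102 m.
Froude number Fr = V/√(g·D_h) = 1.985/√(9.81×1.102) = 0.604, which is less than 1, so the flow is subcritical.

subcritical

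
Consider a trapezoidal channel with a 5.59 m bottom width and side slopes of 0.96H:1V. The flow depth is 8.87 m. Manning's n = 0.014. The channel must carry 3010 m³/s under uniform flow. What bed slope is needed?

With bottom width b = 5.59 m and side slope z = 0.96: A = (b + zy)y = (5.59 + 0.96×8.87)×8.87 = 125.1 m²; P = b + 2y√(1+z²) = 5.59 + 2×8.87×1.386 = 30.18 m.
Hydraulic radius R = A/P = 125.1/30.18 = 4.145 m.
From Manning's equation, S = [nQ / (1 A R^(2/3))]² = [0.014 × 3010 / (1 × 125.1 × 4.145^(2/3))]² = 0.017.

S = 0.017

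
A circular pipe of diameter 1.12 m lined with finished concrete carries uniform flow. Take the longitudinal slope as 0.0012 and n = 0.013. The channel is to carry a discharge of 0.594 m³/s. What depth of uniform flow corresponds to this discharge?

y_n = 0.579 m

Manning's equation rearranged: A R^(2/3) = nQ / (1·√S) = 0.013 × 0.594 / (√0.0012) = 0.2229.
Try y = 0.518 m: A R^(2/3) = 0.1843 — too small.
Try y = 0.7 m: A R^(2/3) = 0.3013 — too large.
Try y = 0.579 m: A R^(2/3) = 0.223 — ≈ 0.2229.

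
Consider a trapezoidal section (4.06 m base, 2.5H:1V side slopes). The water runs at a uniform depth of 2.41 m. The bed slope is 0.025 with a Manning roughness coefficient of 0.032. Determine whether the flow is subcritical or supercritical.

With bottom width b = 4.06 m and side slope z = 2.5: A = (b + zy)y = (4.06 + 2.5×2.41)×2.41 = 24.3 m²; P = b + 2y√(1+z²) = 4.06 + 2×2.41×2.693 = 17.04 m.
Hydraulic radius R = A/P = 24.3/17.04 = 1.426 m.
V = (1/n) R^(2/3) √S = (1/0.032) × 1.426^(2/3) × √0.025 = 6.261 m/s. Hydraulic depth D_h = A/T = 24.3/16.11 = 1.509 m.
Froude number Fr = V/√(g·D_h) = 6.261/√(9.81×1.509) = 1.63, which is greater than 1, so the flow is supercritical.

supercritical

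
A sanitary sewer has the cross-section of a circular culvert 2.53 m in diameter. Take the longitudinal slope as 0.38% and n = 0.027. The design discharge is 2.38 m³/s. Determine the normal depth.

y_n = 0.918 m

Manning's equation rearranged: A R^(2/3) = nQ / (1·√S) = 0.027 × 2.38 / (√0.0038) = 1.042.
Trying y = 0.642 m: A R^(2/3) = 0.5226 — too small.
Trying y = 1.04 m: A R^(2/3) = 1.312 — too large.
Trying y = 0.918 m: A R^(2/3) = 1.042 — matches.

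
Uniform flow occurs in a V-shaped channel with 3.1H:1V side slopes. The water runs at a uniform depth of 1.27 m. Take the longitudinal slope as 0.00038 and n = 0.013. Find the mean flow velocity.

For a triangular section with side slope z = 3.1: A = zy² = 3.1×1.27² = 5 m²; P = 2y√(1+z²) = 2×1.27×3.257 = 8.274 m.
Hydraulic radius R = A/P = 5/8.274 = 0.6043 m.
From Manning's equation, V = (1/n) R^(2/3) S^(1/2) = (1/0.013) × 0.6043^(2/3) × 0.00038^(1/2) = 1.07 m/s.

V = 1.07 m/s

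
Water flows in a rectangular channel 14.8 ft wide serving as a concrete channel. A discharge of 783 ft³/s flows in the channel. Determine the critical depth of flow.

y_c = 4.43 ft

For a rectangular channel, critical depth y_c = (q²/g)^(1/3) where q = Q/b = 783/14.8 = 52.91 ft²/s.
So y_c = (52.91²/32.2)^(1/3) = 4.43 ft.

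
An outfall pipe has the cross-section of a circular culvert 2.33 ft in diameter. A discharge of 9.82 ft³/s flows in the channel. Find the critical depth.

y_c = 1.07 ft

At critical depth, Q² T / (g A³) = 1, i.e. A³/T = Q²/g = 9.82²/32.2 = 2.995.
At y = 0.732 ft: A³/T = 0.6972 — low.
At y = 1.26 ft: A³/T = 5.61 — high.
At y = 1.07 ft: A³/T = 3.004 — ≈ 2.995.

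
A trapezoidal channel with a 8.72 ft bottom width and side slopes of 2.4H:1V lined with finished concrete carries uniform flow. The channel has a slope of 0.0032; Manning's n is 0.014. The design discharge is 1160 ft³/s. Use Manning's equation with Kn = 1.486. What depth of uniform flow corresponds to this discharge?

y_n = 4.76 ft

Manning's equation rearranged: A R^(2/3) = nQ / (1.486·√S) = 0.014 × 1160 / (1.486 × √0.0032) = 193.2.
Trying y = 4.13 ft: A R^(2/3) = 143.6 — short.
Trying y = 5.45 ft: A R^(2/3) = 258.3 — over.
Trying y = 4.76 ft: A R^(2/3) = 193.4 — close enough.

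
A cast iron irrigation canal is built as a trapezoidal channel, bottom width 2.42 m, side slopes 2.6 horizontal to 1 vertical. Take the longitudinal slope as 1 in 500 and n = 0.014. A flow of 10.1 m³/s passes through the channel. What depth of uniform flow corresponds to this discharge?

y_n = 0.929 m

Manning's equation rearranged: A R^(2/3) = nQ / (1·√S) = 0.014 × 10.1 / (√0.002) = 3.162.
Try y = 1.08 m: A R^(2/3) = 4.32 — too large.
Try y = 0.929 m: A R^(2/3) = 3.165 — close enough.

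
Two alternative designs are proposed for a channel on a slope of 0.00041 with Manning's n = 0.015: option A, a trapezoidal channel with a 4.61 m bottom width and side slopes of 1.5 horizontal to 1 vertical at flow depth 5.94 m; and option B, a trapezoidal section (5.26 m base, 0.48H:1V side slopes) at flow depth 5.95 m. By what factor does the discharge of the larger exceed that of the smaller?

Channel A: With bottom width b = 4.61 m and side slope z = 1.5: A = (b + zy)y = (4.61 + 1.5×5.94)×5.94 = 80.31 m²; P = b + 2y√(1+z²) = 4.61 + 2×5.94×1.803 = 26.03 m. Hydraulic radius R = A/P = 80.31/26.03 = 3.086 m. Q_A = (1/0.015)·80.31·3.086^(2/3)·√0.00041 = 229.8 m³/s.
Channel B: With bottom width b = 5.26 m and side slope z = 0.48: A = (b + zy)y = (5.26 + 0.48×5.95)×5.95 = 48.29 m²; P = b + 2y√(1+z²) = 5.26 + 2×5.95×1.109 = 18.46 m. Hydraulic radius R = A/P = 48.29/18.46 = 2.616 m. Q_B = (1/0.015)·48.29·2.616^(2/3)·√0.00041 = 123.8 m³/s.
The larger discharge is 229.8 m³/s and the smaller is 123.8 m³/s; the ratio is 1.86.

1.86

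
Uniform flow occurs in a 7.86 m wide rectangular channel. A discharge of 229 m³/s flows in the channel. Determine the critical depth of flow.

y_c = 4.42 m

For a rectangular channel, critical depth y_c = (q²/g)^(1/3) where q = Q/b = 229/7.86 = 29.13 m²/s.
So y_c = (29.13²/9.81)^(1/3) = 4.42 m.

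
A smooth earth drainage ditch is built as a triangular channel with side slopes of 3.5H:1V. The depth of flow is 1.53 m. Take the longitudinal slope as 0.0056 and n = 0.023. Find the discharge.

Q = 21.7 m³/s

For a triangular section with side slope z = 3.5: A = zy² = 3.5×1.53² = 8.193 m²; P = 2y√(1+z²) = 2×1.53×3.64 = 11.14 m.
Hydraulic radius R = A/P = 8.193/11.14 = 0.7356 m.
Manning's equation: Q = (1/n) A R^(2/3) S^(1/2) = (1/0.023) × 8.193 × 0.7356^(2/3) × 0.0056^(1/2) = 21.7 m³/s.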